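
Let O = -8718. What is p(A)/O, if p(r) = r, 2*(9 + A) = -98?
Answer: 29/4359 ≈ 0.0066529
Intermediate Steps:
A = -58 (A = -9 + (½)*(-98) = -9 - 49 = -58)
p(A)/O = -58/(-8718) = -58*(-1/8718) = 29/4359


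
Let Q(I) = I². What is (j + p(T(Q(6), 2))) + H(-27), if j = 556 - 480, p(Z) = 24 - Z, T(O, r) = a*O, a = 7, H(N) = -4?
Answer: -156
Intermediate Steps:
T(O, r) = 7*O
j = 76
(j + p(T(Q(6), 2))) + H(-27) = (76 + (24 - 7*6²)) - 4 = (76 + (24 - 7*36)) - 4 = (76 + (24 - 1*252)) - 4 = (76 + (24 - 252)) - 4 = (76 - 228) - 4 = -152 - 4 = -156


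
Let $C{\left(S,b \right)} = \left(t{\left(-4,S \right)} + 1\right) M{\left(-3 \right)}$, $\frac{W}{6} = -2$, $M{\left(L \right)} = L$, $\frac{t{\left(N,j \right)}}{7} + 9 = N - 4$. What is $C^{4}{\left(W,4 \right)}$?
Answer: $15704099856$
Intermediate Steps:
$t{\left(N,j \right)} = -91 + 7 N$ ($t{\left(N,j \right)} = -63 + 7 \left(N - 4\right) = -63 + 7 \left(-4 + N\right) = -63 + \left(-28 + 7 N\right) = -91 + 7 N$)
$W = -12$ ($W = 6 \left(-2\right) = -12$)
$C{\left(S,b \right)} = 354$ ($C{\left(S,b \right)} = \left(\left(-91 + 7 \left(-4\right)\right) + 1\right) \left(-3\right) = \left(\left(-91 - 28\right) + 1\right) \left(-3\right) = \left(-119 + 1\right) \left(-3\right) = \left(-118\right) \left(-3\right) = 354$)
$C^{4}{\left(W,4 \right)} = 354^{4} = 15704099856$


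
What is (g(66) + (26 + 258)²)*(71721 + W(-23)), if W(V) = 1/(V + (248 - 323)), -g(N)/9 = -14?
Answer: 283894484887/49 ≈ 5.7938e+9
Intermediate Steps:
g(N) = 126 (g(N) = -9*(-14) = 126)
W(V) = 1/(-75 + V) (W(V) = 1/(V - 75) = 1/(-75 + V))
(g(66) + (26 + 258)²)*(71721 + W(-23)) = (126 + (26 + 258)²)*(71721 + 1/(-75 - 23)) = (126 + 284²)*(71721 + 1/(-98)) = (126 + 80656)*(71721 - 1/98) = 80782*(7028657/98) = 283894484887/49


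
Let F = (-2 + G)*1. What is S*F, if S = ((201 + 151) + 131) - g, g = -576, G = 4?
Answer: 2118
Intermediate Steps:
S = 1059 (S = ((201 + 151) + 131) - 1*(-576) = (352 + 131) + 576 = 483 + 576 = 1059)
F = 2 (F = (-2 + 4)*1 = 2*1 = 2)
S*F = 1059*2 = 2118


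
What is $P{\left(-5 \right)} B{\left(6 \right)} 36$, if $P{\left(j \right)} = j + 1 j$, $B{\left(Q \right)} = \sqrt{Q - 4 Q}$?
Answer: $- 1080 i \sqrt{2} \approx - 1527.4 i$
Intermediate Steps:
$B{\left(Q \right)} = \sqrt{3} \sqrt{- Q}$ ($B{\left(Q \right)} = \sqrt{- 3 Q} = \sqrt{3} \sqrt{- Q}$)
$P{\left(j \right)} = 2 j$ ($P{\left(j \right)} = j + j = 2 j$)
$P{\left(-5 \right)} B{\left(6 \right)} 36 = 2 \left(-5\right) \sqrt{3} \sqrt{\left(-1\right) 6} \cdot 36 = - 10 \sqrt{3} \sqrt{-6} \cdot 36 = - 10 \sqrt{3} i \sqrt{6} \cdot 36 = - 10 \cdot 3 i \sqrt{2} \cdot 36 = - 30 i \sqrt{2} \cdot 36 = - 1080 i \sqrt{2}$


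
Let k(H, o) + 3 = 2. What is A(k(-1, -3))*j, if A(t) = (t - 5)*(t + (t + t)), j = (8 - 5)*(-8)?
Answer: -432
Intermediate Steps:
k(H, o) = -1 (k(H, o) = -3 + 2 = -1)
j = -24 (j = 3*(-8) = -24)
A(t) = 3*t*(-5 + t) (A(t) = (-5 + t)*(t + 2*t) = (-5 + t)*(3*t) = 3*t*(-5 + t))
A(k(-1, -3))*j = (3*(-1)*(-5 - 1))*(-24) = (3*(-1)*(-6))*(-24) = 18*(-24) = -432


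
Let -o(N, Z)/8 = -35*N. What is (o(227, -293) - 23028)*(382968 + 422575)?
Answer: 32650268876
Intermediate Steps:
o(N, Z) = 280*N (o(N, Z) = -(-280)*N = 280*N)
(o(227, -293) - 23028)*(382968 + 422575) = (280*227 - 23028)*(382968 + 422575) = (63560 - 23028)*805543 = 40532*805543 = 32650268876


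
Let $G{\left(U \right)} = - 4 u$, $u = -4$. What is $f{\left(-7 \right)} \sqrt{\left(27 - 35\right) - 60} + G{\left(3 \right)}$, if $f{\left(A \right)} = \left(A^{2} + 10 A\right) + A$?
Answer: $16 - 56 i \sqrt{17} \approx 16.0 - 230.89 i$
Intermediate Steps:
$G{\left(U \right)} = 16$ ($G{\left(U \right)} = \left(-4\right) \left(-4\right) = 16$)
$f{\left(A \right)} = A^{2} + 11 A$
$f{\left(-7 \right)} \sqrt{\left(27 - 35\right) - 60} + G{\left(3 \right)} = - 7 \left(11 - 7\right) \sqrt{\left(27 - 35\right) - 60} + 16 = \left(-7\right) 4 \sqrt{-8 - 60} + 16 = - 28 \sqrt{-68} + 16 = - 28 \cdot 2 i \sqrt{17} + 16 = - 56 i \sqrt{17} + 16 = 16 - 56 i \sqrt{17}$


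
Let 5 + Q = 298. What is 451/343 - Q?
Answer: -100048/343 ≈ -291.69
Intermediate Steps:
Q = 293 (Q = -5 + 298 = 293)
451/343 - Q = 451/343 - 1*293 = 451*(1/343) - 293 = 451/343 - 293 = -100048/343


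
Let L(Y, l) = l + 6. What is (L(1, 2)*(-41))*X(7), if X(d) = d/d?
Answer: -328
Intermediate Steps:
X(d) = 1
L(Y, l) = 6 + l
(L(1, 2)*(-41))*X(7) = ((6 + 2)*(-41))*1 = (8*(-41))*1 = -328*1 = -328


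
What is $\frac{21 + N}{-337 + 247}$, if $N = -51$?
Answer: $\frac{1}{3} \approx 0.33333$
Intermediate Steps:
$\frac{21 + N}{-337 + 247} = \frac{21 - 51}{-337 + 247} = - \frac{30}{-90} = \left(-30\right) \left(- \frac{1}{90}\right) = \frac{1}{3}$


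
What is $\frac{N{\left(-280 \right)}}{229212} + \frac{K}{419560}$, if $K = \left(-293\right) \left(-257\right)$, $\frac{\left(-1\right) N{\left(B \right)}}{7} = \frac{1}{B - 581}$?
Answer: $\frac{530741808859}{2957171741640} \approx 0.17948$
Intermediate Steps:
$N{\left(B \right)} = - \frac{7}{-581 + B}$ ($N{\left(B \right)} = - \frac{7}{B - 581} = - \frac{7}{-581 + B}$)
$K = 75301$
$\frac{N{\left(-280 \right)}}{229212} + \frac{K}{419560} = \frac{\left(-7\right) \frac{1}{-581 - 280}}{229212} + \frac{75301}{419560} = - \frac{7}{-861} \cdot \frac{1}{229212} + 75301 \cdot \frac{1}{419560} = \left(-7\right) \left(- \frac{1}{861}\right) \frac{1}{229212} + \frac{75301}{419560} = \frac{1}{123} \cdot \frac{1}{229212} + \frac{75301}{419560} = \frac{1}{28193076} + \frac{75301}{419560} = \frac{530741808859}{2957171741640}$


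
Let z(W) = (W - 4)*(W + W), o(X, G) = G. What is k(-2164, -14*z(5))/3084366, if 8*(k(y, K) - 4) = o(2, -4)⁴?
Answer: 6/514061 ≈ 1.1672e-5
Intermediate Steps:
z(W) = 2*W*(-4 + W) (z(W) = (-4 + W)*(2*W) = 2*W*(-4 + W))
k(y, K) = 36 (k(y, K) = 4 + (⅛)*(-4)⁴ = 4 + (⅛)*256 = 4 + 32 = 36)
k(-2164, -14*z(5))/3084366 = 36/3084366 = 36*(1/3084366) = 6/514061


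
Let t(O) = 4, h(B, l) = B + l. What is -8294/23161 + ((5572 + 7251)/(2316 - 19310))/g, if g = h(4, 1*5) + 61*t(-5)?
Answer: -1563343357/4329578374 ≈ -0.36108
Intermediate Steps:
g = 253 (g = (4 + 1*5) + 61*4 = (4 + 5) + 244 = 9 + 244 = 253)
-8294/23161 + ((5572 + 7251)/(2316 - 19310))/g = -8294/23161 + ((5572 + 7251)/(2316 - 19310))/253 = -8294*1/23161 + (12823/(-16994))*(1/253) = -8294/23161 + (12823*(-1/16994))*(1/253) = -8294/23161 - 12823/16994*1/253 = -8294/23161 - 12823/4299482 = -1563343357/4329578374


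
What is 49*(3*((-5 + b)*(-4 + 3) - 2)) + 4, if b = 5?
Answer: -290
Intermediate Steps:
49*(3*((-5 + b)*(-4 + 3) - 2)) + 4 = 49*(3*((-5 + 5)*(-4 + 3) - 2)) + 4 = 49*(3*(0*(-1) - 2)) + 4 = 49*(3*(0 - 2)) + 4 = 49*(3*(-2)) + 4 = 49*(-6) + 4 = -294 + 4 = -290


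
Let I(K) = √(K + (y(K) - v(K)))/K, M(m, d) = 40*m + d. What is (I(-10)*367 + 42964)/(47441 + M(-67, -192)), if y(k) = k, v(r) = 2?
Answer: 42964/44569 - 367*I*√22/445690 ≈ 0.96399 - 0.0038623*I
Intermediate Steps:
M(m, d) = d + 40*m
I(K) = √(-2 + 2*K)/K (I(K) = √(K + (K - 1*2))/K = √(K + (K - 2))/K = √(K + (-2 + K))/K = √(-2 + 2*K)/K)
(I(-10)*367 + 42964)/(47441 + M(-67, -192)) = ((√(-2 + 2*(-10))/(-10))*367 + 42964)/(47441 + (-192 + 40*(-67))) = (-√(-2 - 20)/10*367 + 42964)/(47441 + (-192 - 2680)) = (-I*√22/10*367 + 42964)/(47441 - 2872) = (-I*√22/10*367 + 42964)/44569 = (-I*√22/10*367 + 42964)*(1/44569) = (-367*I*√22/10 + 42964)*(1/44569) = (42964 - 367*I*√22/10)*(1/44569) = 42964/44569 - 367*I*√22/445690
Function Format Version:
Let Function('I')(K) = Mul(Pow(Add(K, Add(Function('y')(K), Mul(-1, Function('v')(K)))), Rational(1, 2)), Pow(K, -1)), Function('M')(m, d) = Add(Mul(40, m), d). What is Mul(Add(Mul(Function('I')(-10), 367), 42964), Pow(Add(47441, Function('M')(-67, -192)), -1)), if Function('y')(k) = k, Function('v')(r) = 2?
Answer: Add(Rational(42964, 44569), Mul(Rational(-367, 445690), I, Pow(22, Rational(1, 2)))) ≈ Add(0.96399, Mul(-0.0038623, I))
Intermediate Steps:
Function('M')(m, d) = Add(d, Mul(40, m))
Function('I')(K) = Mul(Pow(K, -1), Pow(Add(-2, Mul(2, K)), Rational(1, 2))) (Function('I')(K) = Mul(Pow(Add(K, Add(K, Mul(-1, 2))), Rational(1, 2)), Pow(K, -1)) = Mul(Pow(Add(K, Add(K, -2)), Rational(1, 2)), Pow(K, -1)) = Mul(Pow(Add(K, Add(-2, K)), Rational(1, 2)), Pow(K, -1)) = Mul(Pow(Add(-2, Mul(2, K)), Rational(1, 2)), Pow(K, -1)) = Mul(Pow(K, -1), Pow(Add(-2, Mul(2, K)), Rational(1, 2))))
Mul(Add(Mul(Function('I')(-10), 367), 42964), Pow(Add(47441, Function('M')(-67, -192)), -1)) = Mul(Add(Mul(Mul(Pow(-10, -1), Pow(Add(-2, Mul(2, -10)), Rational(1, 2))), 367), 42964), Pow(Add(47441, Add(-192, Mul(40, -67))), -1)) = Mul(Add(Mul(Mul(Rational(-1, 10), Pow(Add(-2, -20), Rational(1, 2))), 367), 42964), Pow(Add(47441, Add(-192, -2680)), -1)) = Mul(Add(Mul(Mul(Rational(-1, 10), Pow(-22, Rational(1, 2))), 367), 42964), Pow(Add(47441, -2872), -1)) = Mul(Add(Mul(Mul(Rational(-1, 10), Mul(I, Pow(22, Rational(1, 2)))), 367), 42964), Pow(44569, -1)) = Mul(Add(Mul(Mul(Rational(-1, 10), I, Pow(22, Rational(1, 2))), 367), 42964), Rational(1, 44569)) = Mul(Add(Mul(Rational(-367, 10), I, Pow(22, Rational(1, 2))), 42964), Rational(1, 44569)) = Mul(Add(42964, Mul(Rational(-367, 10), I, Pow(22, Rational(1, 2)))), Rational(1, 44569)) = Add(Rational(42964, 44569), Mul(Rational(-367, 445690), I, Pow(22, Rational(1, 2))))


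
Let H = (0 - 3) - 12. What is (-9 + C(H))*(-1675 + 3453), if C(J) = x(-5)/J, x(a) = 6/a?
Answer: -396494/25 ≈ -15860.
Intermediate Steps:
H = -15 (H = -3 - 12 = -15)
C(J) = -6/(5*J) (C(J) = (6/(-5))/J = (6*(-1/5))/J = -6/(5*J))
(-9 + C(H))*(-1675 + 3453) = (-9 - 6/5/(-15))*(-1675 + 3453) = (-9 - 6/5*(-1/15))*1778 = (-9 + 2/25)*1778 = -223/25*1778 = -396494/25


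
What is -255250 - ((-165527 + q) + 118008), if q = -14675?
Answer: -193056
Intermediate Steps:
-255250 - ((-165527 + q) + 118008) = -255250 - ((-165527 - 14675) + 118008) = -255250 - (-180202 + 118008) = -255250 - 1*(-62194) = -255250 + 62194 = -193056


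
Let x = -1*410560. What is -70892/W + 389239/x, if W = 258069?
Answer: -129555939011/105952808640 ≈ -1.2228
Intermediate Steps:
x = -410560
-70892/W + 389239/x = -70892/258069 + 389239/(-410560) = -70892*1/258069 + 389239*(-1/410560) = -70892/258069 - 389239/410560 = -129555939011/105952808640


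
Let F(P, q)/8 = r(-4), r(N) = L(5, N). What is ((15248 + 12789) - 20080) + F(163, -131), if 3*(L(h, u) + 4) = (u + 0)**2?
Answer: 23903/3 ≈ 7967.7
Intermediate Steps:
L(h, u) = -4 + u**2/3 (L(h, u) = -4 + (u + 0)**2/3 = -4 + u**2/3)
r(N) = -4 + N**2/3
F(P, q) = 32/3 (F(P, q) = 8*(-4 + (1/3)*(-4)**2) = 8*(-4 + (1/3)*16) = 8*(-4 + 16/3) = 8*(4/3) = 32/3)
((15248 + 12789) - 20080) + F(163, -131) = ((15248 + 12789) - 20080) + 32/3 = (28037 - 20080) + 32/3 = 7957 + 32/3 = 23903/3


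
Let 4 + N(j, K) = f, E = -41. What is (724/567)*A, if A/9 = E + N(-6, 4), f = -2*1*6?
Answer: -13756/21 ≈ -655.05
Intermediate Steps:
f = -12 (f = -2*6 = -12)
N(j, K) = -16 (N(j, K) = -4 - 12 = -16)
A = -513 (A = 9*(-41 - 16) = 9*(-57) = -513)
(724/567)*A = (724/567)*(-513) = -13756/21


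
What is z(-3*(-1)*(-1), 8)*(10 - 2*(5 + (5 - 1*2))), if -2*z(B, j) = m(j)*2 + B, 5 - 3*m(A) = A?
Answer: -15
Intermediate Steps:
m(A) = 5/3 - A/3
z(B, j) = -5/3 - B/2 + j/3 (z(B, j) = -((5/3 - j/3)*2 + B)/2 = -((10/3 - 2*j/3) + B)/2 = -(10/3 + B - 2*j/3)/2 = -5/3 - B/2 + j/3)
z(-3*(-1)*(-1), 8)*(10 - 2*(5 + (5 - 1*2))) = (-5/3 - (-3*(-1))*(-1)/2 + (1/3)*8)*(10 - 2*(5 + (5 - 1*2))) = (-5/3 - 3*(-1)/2 + 8/3)*(10 - 2*(5 + (5 - 2))) = (-5/3 - 1/2*(-3) + 8/3)*(10 - 2*(5 + 3)) = (-5/3 + 3/2 + 8/3)*(10 - 2*8) = 5*(10 - 16)/2 = (5/2)*(-6) = -15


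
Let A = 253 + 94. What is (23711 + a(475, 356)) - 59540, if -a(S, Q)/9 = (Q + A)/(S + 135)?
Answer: -21862017/610 ≈ -35839.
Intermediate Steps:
A = 347
a(S, Q) = -9*(347 + Q)/(135 + S) (a(S, Q) = -9*(Q + 347)/(S + 135) = -9*(347 + Q)/(135 + S))
(23711 + a(475, 356)) - 59540 = (23711 + 9*(-347 - 1*356)/(135 + 475)) - 59540 = (23711 + 9*(-347 - 356)/610) - 59540 = (23711 + 9*(1/610)*(-703)) - 59540 = (23711 - 6327/610) - 59540 = 14457383/610 - 59540 = -21862017/610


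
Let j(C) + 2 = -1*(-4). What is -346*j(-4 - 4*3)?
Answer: -692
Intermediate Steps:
j(C) = 2 (j(C) = -2 - 1*(-4) = -2 + 4 = 2)
-346*j(-4 - 4*3) = -346*2 = -692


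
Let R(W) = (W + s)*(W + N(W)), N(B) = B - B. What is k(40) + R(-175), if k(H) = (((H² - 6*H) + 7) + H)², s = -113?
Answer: 2030049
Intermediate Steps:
N(B) = 0
R(W) = W*(-113 + W) (R(W) = (W - 113)*(W + 0) = (-113 + W)*W = W*(-113 + W))
k(H) = (7 + H² - 5*H)² (k(H) = ((7 + H² - 6*H) + H)² = (7 + H² - 5*H)²)
k(40) + R(-175) = (7 + 40² - 5*40)² - 175*(-113 - 175) = (7 + 1600 - 200)² - 175*(-288) = 1407² + 50400 = 1979649 + 50400 = 2030049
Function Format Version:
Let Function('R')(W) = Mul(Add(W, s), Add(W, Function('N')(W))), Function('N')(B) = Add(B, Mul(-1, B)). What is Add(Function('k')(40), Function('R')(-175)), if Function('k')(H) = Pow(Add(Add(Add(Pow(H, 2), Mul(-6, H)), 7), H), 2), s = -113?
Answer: 2030049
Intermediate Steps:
Function('N')(B) = 0
Function('R')(W) = Mul(W, Add(-113, W)) (Function('R')(W) = Mul(Add(W, -113), Add(W, 0)) = Mul(Add(-113, W), W) = Mul(W, Add(-113, W)))
Function('k')(H) = Pow(Add(7, Pow(H, 2), Mul(-5, H)), 2) (Function('k')(H) = Pow(Add(Add(7, Pow(H, 2), Mul(-6, H)), H), 2) = Pow(Add(7, Pow(H, 2), Mul(-5, H)), 2))
Add(Function('k')(40), Function('R')(-175)) = Add(Pow(Add(7, Pow(40, 2), Mul(-5, 40)), 2), Mul(-175, Add(-113, -175))) = Add(Pow(Add(7, 1600, -200), 2), Mul(-175, -288)) = Add(Pow(1407, 2), 50400) = Add(1979649, 50400) = 2030049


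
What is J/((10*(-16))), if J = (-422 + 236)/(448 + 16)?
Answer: 93/37120 ≈ 0.0025054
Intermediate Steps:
J = -93/232 (J = -186/464 = -186*1/464 = -93/232 ≈ -0.40086)
J/((10*(-16))) = -93/(232*(10*(-16))) = -93/232/(-160) = -93/232*(-1/160) = 93/37120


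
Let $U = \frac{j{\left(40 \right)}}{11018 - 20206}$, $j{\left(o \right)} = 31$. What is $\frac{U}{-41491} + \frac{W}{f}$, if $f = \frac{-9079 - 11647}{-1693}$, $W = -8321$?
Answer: $- \frac{2685204541750009}{3950575688804} \approx -679.7$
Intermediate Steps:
$f = \frac{20726}{1693}$ ($f = \left(-20726\right) \left(- \frac{1}{1693}\right) = \frac{20726}{1693} \approx 12.242$)
$U = - \frac{31}{9188}$ ($U = \frac{31}{11018 - 20206} = \frac{31}{-9188} = 31 \left(- \frac{1}{9188}\right) = - \frac{31}{9188} \approx -0.003374$)
$\frac{U}{-41491} + \frac{W}{f} = - \frac{31}{9188 \left(-41491\right)} - \frac{8321}{\frac{20726}{1693}} = \left(- \frac{31}{9188}\right) \left(- \frac{1}{41491}\right) - \frac{14087453}{20726} = \frac{31}{381219308} - \frac{14087453}{20726} = - \frac{2685204541750009}{3950575688804}$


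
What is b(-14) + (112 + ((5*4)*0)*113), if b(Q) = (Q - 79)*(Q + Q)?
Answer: 2716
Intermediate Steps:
b(Q) = 2*Q*(-79 + Q) (b(Q) = (-79 + Q)*(2*Q) = 2*Q*(-79 + Q))
b(-14) + (112 + ((5*4)*0)*113) = 2*(-14)*(-79 - 14) + (112 + ((5*4)*0)*113) = 2*(-14)*(-93) + (112 + (20*0)*113) = 2604 + (112 + 0*113) = 2604 + (112 + 0) = 2604 + 112 = 2716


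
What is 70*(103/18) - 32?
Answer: 3317/9 ≈ 368.56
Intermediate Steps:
70*(103/18) - 32 = 3605/9 - 32 = 3317/9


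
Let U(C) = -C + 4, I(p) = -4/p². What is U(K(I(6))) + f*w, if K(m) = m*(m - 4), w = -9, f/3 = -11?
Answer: 24344/81 ≈ 300.54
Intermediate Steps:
f = -33 (f = 3*(-11) = -33)
I(p) = -4/p²
K(m) = m*(-4 + m)
U(C) = 4 - C
U(K(I(6))) + f*w = (4 - (-4/6²)*(-4 - 4/6²)) - 33*(-9) = (4 - (-4*1/36)*(-4 - 4*1/36)) + 297 = (4 - (-1)*(-4 - ⅑)/9) + 297 = (4 - (-1)*(-37)/(9*9)) + 297 = (4 - 1*37/81) + 297 = (4 - 37/81) + 297 = 287/81 + 297 = 24344/81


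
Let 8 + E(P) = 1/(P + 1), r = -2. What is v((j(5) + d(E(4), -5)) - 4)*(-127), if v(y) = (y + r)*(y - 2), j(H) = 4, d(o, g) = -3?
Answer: -3175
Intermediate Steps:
E(P) = -8 + 1/(1 + P) (E(P) = -8 + 1/(P + 1) = -8 + 1/(1 + P))
v(y) = (-2 + y)² (v(y) = (y - 2)*(y - 2) = (-2 + y)*(-2 + y) = (-2 + y)²)
v((j(5) + d(E(4), -5)) - 4)*(-127) = (4 + ((4 - 3) - 4)² - 4*((4 - 3) - 4))*(-127) = (4 + (1 - 4)² - 4*(1 - 4))*(-127) = (4 + (-3)² - 4*(-3))*(-127) = (4 + 9 + 12)*(-127) = 25*(-127) = -3175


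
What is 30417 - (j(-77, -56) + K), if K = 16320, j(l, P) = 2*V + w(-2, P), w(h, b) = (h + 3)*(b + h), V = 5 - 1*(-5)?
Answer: 14135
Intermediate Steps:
V = 10 (V = 5 + 5 = 10)
w(h, b) = (3 + h)*(b + h)
j(l, P) = 18 + P (j(l, P) = 2*10 + ((-2)**2 + 3*P + 3*(-2) + P*(-2)) = 20 + (4 + 3*P - 6 - 2*P) = 20 + (-2 + P) = 18 + P)
30417 - (j(-77, -56) + K) = 30417 - ((18 - 56) + 16320) = 30417 - (-38 + 16320) = 30417 - 1*16282 = 30417 - 16282 = 14135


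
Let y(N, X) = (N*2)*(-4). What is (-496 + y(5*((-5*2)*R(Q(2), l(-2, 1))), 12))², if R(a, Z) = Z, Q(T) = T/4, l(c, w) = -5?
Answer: 6230016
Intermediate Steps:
Q(T) = T/4 (Q(T) = T*(¼) = T/4)
y(N, X) = -8*N (y(N, X) = (2*N)*(-4) = -8*N)
(-496 + y(5*((-5*2)*R(Q(2), l(-2, 1))), 12))² = (-496 - 40*-5*2*(-5))² = (-496 - 40*(-10*(-5)))² = (-496 - 40*50)² = (-496 - 8*250)² = (-496 - 2000)² = (-2496)² = 6230016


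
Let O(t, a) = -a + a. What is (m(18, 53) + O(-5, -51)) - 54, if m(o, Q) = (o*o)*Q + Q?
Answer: 17171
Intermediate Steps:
O(t, a) = 0
m(o, Q) = Q + Q*o**2 (m(o, Q) = o**2*Q + Q = Q*o**2 + Q = Q + Q*o**2)
(m(18, 53) + O(-5, -51)) - 54 = (53*(1 + 18**2) + 0) - 54 = (53*(1 + 324) + 0) - 54 = (53*325 + 0) - 54 = (17225 + 0) - 54 = 17225 - 54 = 17171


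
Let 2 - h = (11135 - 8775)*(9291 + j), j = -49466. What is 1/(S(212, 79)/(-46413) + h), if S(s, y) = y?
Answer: 46413/4400555861747 ≈ 1.0547e-8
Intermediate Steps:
h = 94813002 (h = 2 - (11135 - 8775)*(9291 - 49466) = 2 - 2360*(-40175) = 2 - 1*(-94813000) = 2 + 94813000 = 94813002)
1/(S(212, 79)/(-46413) + h) = 1/(79/(-46413) + 94813002) = 1/(79*(-1/46413) + 94813002) = 1/(-79/46413 + 94813002) = 1/(4400555861747/46413) = 46413/4400555861747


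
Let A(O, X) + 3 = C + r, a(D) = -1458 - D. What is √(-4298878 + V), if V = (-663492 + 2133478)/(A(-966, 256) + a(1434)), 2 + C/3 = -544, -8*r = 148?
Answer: 3*I*√39583511908202/9103 ≈ 2073.5*I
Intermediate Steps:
r = -37/2 (r = -⅛*148 = -37/2 ≈ -18.500)
C = -1638 (C = -6 + 3*(-544) = -6 - 1632 = -1638)
A(O, X) = -3319/2 (A(O, X) = -3 + (-1638 - 37/2) = -3 - 3313/2 = -3319/2)
V = -2939972/9103 (V = (-663492 + 2133478)/(-3319/2 + (-1458 - 1*1434)) = 1469986/(-3319/2 + (-1458 - 1434)) = 1469986/(-3319/2 - 2892) = 1469986/(-9103/2) = 1469986*(-2/9103) = -2939972/9103 ≈ -322.97)
√(-4298878 + V) = √(-4298878 - 2939972/9103) = √(-39135626406/9103) = 3*I*√39583511908202/9103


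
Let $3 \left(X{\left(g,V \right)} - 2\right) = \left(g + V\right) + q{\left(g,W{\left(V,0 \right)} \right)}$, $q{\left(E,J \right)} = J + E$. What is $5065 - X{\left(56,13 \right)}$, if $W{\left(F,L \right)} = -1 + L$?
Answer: $\frac{15065}{3} \approx 5021.7$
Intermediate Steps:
$q{\left(E,J \right)} = E + J$
$X{\left(g,V \right)} = \frac{5}{3} + \frac{V}{3} + \frac{2 g}{3}$ ($X{\left(g,V \right)} = 2 + \frac{\left(g + V\right) + \left(g + \left(-1 + 0\right)\right)}{3} = 2 + \frac{\left(V + g\right) + \left(g - 1\right)}{3} = 2 + \frac{\left(V + g\right) + \left(-1 + g\right)}{3} = 2 + \frac{-1 + V + 2 g}{3} = 2 + \left(- \frac{1}{3} + \frac{V}{3} + \frac{2 g}{3}\right) = \frac{5}{3} + \frac{V}{3} + \frac{2 g}{3}$)
$5065 - X{\left(56,13 \right)} = 5065 - \left(\frac{5}{3} + \frac{1}{3} \cdot 13 + \frac{2}{3} \cdot 56\right) = 5065 - \left(\frac{5}{3} + \frac{13}{3} + \frac{112}{3}\right) = 5065 - \frac{130}{3} = \frac{15065}{3}$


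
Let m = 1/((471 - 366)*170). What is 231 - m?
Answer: 4123349/17850 ≈ 231.00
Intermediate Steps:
m = 1/17850 (m = (1/170)/105 = (1/105)*(1/170) = 1/17850 ≈ 5.6022e-5)
231 - m = 231 - 1*1/17850 = 231 - 1/17850 = 4123349/17850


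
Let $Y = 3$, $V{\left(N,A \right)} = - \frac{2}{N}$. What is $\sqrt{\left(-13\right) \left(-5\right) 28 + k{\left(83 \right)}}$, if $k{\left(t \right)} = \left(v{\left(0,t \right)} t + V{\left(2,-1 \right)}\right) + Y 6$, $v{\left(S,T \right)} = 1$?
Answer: $8 \sqrt{30} \approx 43.818$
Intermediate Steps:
$k{\left(t \right)} = 17 + t$ ($k{\left(t \right)} = \left(1 t - \frac{2}{2}\right) + 3 \cdot 6 = \left(t - 1\right) + 18 = \left(-1 + t\right) + 18 = 17 + t$)
$\sqrt{\left(-13\right) \left(-5\right) 28 + k{\left(83 \right)}} = \sqrt{\left(-13\right) \left(-5\right) 28 + \left(17 + 83\right)} = \sqrt{65 \cdot 28 + 100} = \sqrt{1820 + 100} = \sqrt{1920} = 8 \sqrt{30}$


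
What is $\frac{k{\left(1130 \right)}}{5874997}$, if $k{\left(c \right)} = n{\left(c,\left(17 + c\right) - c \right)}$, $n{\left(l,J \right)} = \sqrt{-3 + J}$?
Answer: $\frac{\sqrt{14}}{5874997} \approx 6.3688 \cdot 10^{-7}$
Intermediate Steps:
$k{\left(c \right)} = \sqrt{14}$ ($k{\left(c \right)} = \sqrt{-3 + \left(\left(17 + c\right) - c\right)} = \sqrt{-3 + 17} = \sqrt{14}$)
$\frac{k{\left(1130 \right)}}{5874997} = \frac{\sqrt{14}}{5874997}$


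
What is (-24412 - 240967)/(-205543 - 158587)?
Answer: 265379/364130 ≈ 0.72880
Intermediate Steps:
(-24412 - 240967)/(-205543 - 158587) = -265379/(-364130) = -265379*(-1/364130) = 265379/364130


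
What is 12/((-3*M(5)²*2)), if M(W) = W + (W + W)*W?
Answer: -2/3025 ≈ -0.00066116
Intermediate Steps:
M(W) = W + 2*W² (M(W) = W + (2*W)*W = W + 2*W²)
12/((-3*M(5)²*2)) = 12/((-3*25*(1 + 2*5)²*2)) = 12/((-3*25*(1 + 10)²*2)) = 12/((-3*(5*11)²*2)) = 12/((-3*55²*2)) = 12/((-3*3025*2)) = 12/((-9075*2)) = 12/(-18150) = 12*(-1/18150) = -2/3025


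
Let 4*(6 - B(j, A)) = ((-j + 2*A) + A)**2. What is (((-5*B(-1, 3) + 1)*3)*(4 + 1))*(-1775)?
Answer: -2556000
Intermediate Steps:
B(j, A) = 6 - (-j + 3*A)**2/4 (B(j, A) = 6 - ((-j + 2*A) + A)**2/4 = 6 - (-j + 3*A)**2/4)
(((-5*B(-1, 3) + 1)*3)*(4 + 1))*(-1775) = (((-5*(6 - (-1*(-1) + 3*3)**2/4) + 1)*3)*(4 + 1))*(-1775) = (((-5*(6 - (1 + 9)**2/4) + 1)*3)*5)*(-1775) = (((-5*(6 - 1/4*10**2) + 1)*3)*5)*(-1775) = (((-5*(6 - 1/4*100) + 1)*3)*5)*(-1775) = (((-5*(6 - 25) + 1)*3)*5)*(-1775) = (((-5*(-19) + 1)*3)*5)*(-1775) = (((95 + 1)*3)*5)*(-1775) = ((96*3)*5)*(-1775) = (288*5)*(-1775) = 1440*(-1775) = -2556000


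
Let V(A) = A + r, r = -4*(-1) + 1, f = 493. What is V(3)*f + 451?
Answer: 4395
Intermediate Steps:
r = 5 (r = 4 + 1 = 5)
V(A) = 5 + A (V(A) = A + 5 = 5 + A)
V(3)*f + 451 = (5 + 3)*493 + 451 = 8*493 + 451 = 3944 + 451 = 4395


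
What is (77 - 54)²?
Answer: 529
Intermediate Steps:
(77 - 54)² = 23² = 529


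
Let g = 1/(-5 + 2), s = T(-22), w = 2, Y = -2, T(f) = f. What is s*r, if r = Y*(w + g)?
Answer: 220/3 ≈ 73.333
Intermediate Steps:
s = -22
g = -⅓ (g = 1/(-3) = -⅓ ≈ -0.33333)
r = -10/3 (r = -2*(2 - ⅓) = -2*5/3 = -10/3 ≈ -3.3333)
s*r = -22*(-10/3) = 220/3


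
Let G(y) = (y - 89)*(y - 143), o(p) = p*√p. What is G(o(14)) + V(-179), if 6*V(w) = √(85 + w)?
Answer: 15471 - 3248*√14 + I*√94/6 ≈ 3318.1 + 1.6159*I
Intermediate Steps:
o(p) = p^(3/2)
V(w) = √(85 + w)/6
G(y) = (-143 + y)*(-89 + y) (G(y) = (-89 + y)*(-143 + y) = (-143 + y)*(-89 + y))
G(o(14)) + V(-179) = (12727 + (14^(3/2))² - 3248*√14) + √(85 - 179)/6 = (12727 + (14*√14)² - 3248*√14) + √(-94)/6 = (12727 + 2744 - 3248*√14) + (I*√94)/6 = (15471 - 3248*√14) + I*√94/6 = 15471 - 3248*√14 + I*√94/6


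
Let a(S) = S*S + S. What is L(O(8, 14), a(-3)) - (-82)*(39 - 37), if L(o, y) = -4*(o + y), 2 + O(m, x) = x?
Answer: 92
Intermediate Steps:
O(m, x) = -2 + x
a(S) = S + S**2 (a(S) = S**2 + S = S + S**2)
L(o, y) = -4*o - 4*y
L(O(8, 14), a(-3)) - (-82)*(39 - 37) = (-4*(-2 + 14) - (-12)*(1 - 3)) - (-82)*(39 - 37) = (-4*12 - (-12)*(-2)) - (-82)*2 = (-48 - 4*6) - 1*(-164) = (-48 - 24) + 164 = -72 + 164 = 92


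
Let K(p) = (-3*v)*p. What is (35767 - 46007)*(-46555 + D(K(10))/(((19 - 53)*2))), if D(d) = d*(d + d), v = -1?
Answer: 8108902400/17 ≈ 4.7699e+8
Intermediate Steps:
K(p) = 3*p (K(p) = (-3*(-1))*p = 3*p)
D(d) = 2*d**2 (D(d) = d*(2*d) = 2*d**2)
(35767 - 46007)*(-46555 + D(K(10))/(((19 - 53)*2))) = (35767 - 46007)*(-46555 + (2*(3*10)**2)/(((19 - 53)*2))) = -10240*(-46555 + (2*30**2)/((-34*2))) = -10240*(-46555 + (2*900)/(-68)) = -10240*(-46555 + 1800*(-1/68)) = -10240*(-46555 - 450/17) = -10240*(-791885/17) = 8108902400/17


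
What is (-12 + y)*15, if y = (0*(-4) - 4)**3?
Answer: -1140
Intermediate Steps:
y = -64 (y = (0 - 4)**3 = (-4)**3 = -64)
(-12 + y)*15 = (-12 - 64)*15 = -76*15 = -1140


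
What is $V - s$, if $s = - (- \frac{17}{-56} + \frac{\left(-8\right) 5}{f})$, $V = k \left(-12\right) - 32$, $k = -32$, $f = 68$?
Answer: $\frac{334833}{952} \approx 351.72$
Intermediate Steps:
$V = 352$ ($V = \left(-32\right) \left(-12\right) - 32 = 384 - 32 = 352$)
$s = \frac{271}{952}$ ($s = - (- \frac{17}{-56} + \frac{\left(-8\right) 5}{68}) = - (\left(-17\right) \left(- \frac{1}{56}\right) - \frac{10}{17}) = - (\frac{17}{56} - \frac{10}{17}) = \left(-1\right) \left(- \frac{271}{952}\right) = \frac{271}{952} \approx 0.28466$)
$V - s = 352 - \frac{271}{952} = \frac{334833}{952}$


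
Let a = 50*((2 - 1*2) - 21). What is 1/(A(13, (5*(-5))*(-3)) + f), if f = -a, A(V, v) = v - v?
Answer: 1/1050 ≈ 0.00095238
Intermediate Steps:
A(V, v) = 0
a = -1050 (a = 50*((2 - 2) - 21) = 50*(0 - 21) = 50*(-21) = -1050)
f = 1050 (f = -1*(-1050) = 1050)
1/(A(13, (5*(-5))*(-3)) + f) = 1/(0 + 1050) = 1/1050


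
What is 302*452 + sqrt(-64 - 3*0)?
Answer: 136504 + 8*I ≈ 1.365e+5 + 8.0*I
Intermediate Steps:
302*452 + sqrt(-64 - 3*0) = 136504 + sqrt(-64 + 0) = 136504 + sqrt(-64) = 136504 + 8*I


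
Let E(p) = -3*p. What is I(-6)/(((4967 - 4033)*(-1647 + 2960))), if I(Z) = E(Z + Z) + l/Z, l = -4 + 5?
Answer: 215/7358052 ≈ 2.9220e-5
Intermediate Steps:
l = 1
I(Z) = 1/Z - 6*Z (I(Z) = -3*(Z + Z) + 1/Z = -6*Z + 1/Z = 1/Z - 6*Z)
I(-6)/(((4967 - 4033)*(-1647 + 2960))) = (1/(-6) - 6*(-6))/(((4967 - 4033)*(-1647 + 2960))) = (-⅙ + 36)/((934*1313)) = (215/6)/1226342 = (215/6)*(1/1226342) = 215/7358052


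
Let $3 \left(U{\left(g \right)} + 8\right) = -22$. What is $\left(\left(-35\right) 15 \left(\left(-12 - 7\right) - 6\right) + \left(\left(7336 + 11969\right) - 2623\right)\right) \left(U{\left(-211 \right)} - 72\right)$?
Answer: $- \frac{7809434}{3} \approx -2.6031 \cdot 10^{6}$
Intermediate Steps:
$U{\left(g \right)} = - \frac{46}{3}$ ($U{\left(g \right)} = -8 + \frac{1}{3} \left(-22\right) = -8 - \frac{22}{3} = - \frac{46}{3}$)
$\left(\left(-35\right) 15 \left(\left(-12 - 7\right) - 6\right) + \left(\left(7336 + 11969\right) - 2623\right)\right) \left(U{\left(-211 \right)} - 72\right) = \left(\left(-35\right) 15 \left(\left(-12 - 7\right) - 6\right) + \left(\left(7336 + 11969\right) - 2623\right)\right) \left(- \frac{46}{3} - 72\right) = \left(- 525 \left(-19 - 6\right) + \left(19305 - 2623\right)\right) \left(- \frac{262}{3}\right) = \left(\left(-525\right) \left(-25\right) + 16682\right) \left(- \frac{262}{3}\right) = \left(13125 + 16682\right) \left(- \frac{262}{3}\right) = 29807 \left(- \frac{262}{3}\right) = - \frac{7809434}{3}$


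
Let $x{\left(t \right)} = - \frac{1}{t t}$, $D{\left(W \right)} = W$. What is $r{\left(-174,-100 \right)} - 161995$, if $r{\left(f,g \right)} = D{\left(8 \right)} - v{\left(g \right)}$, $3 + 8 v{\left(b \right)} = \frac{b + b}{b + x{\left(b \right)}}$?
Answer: $- \frac{1295896295893}{8000008} \approx -1.6199 \cdot 10^{5}$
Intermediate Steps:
$x{\left(t \right)} = - \frac{1}{t^{2}}$
$v{\left(b \right)} = - \frac{3}{8} + \frac{b}{4 \left(b - \frac{1}{b^{2}}\right)}$ ($v{\left(b \right)} = - \frac{3}{8} + \frac{\left(b + b\right) \frac{1}{b - \frac{1}{b^{2}}}}{8} = - \frac{3}{8} + \frac{2 b \frac{1}{b - \frac{1}{b^{2}}}}{8} = - \frac{3}{8} + \frac{b}{4 \left(b - \frac{1}{b^{2}}\right)}$)
$r{\left(f,g \right)} = 8 - \frac{3 - g^{3}}{8 \left(-1 + g^{3}\right)}$
$r{\left(-174,-100 \right)} - 161995 = \frac{-67 + 65 \left(-100\right)^{3}}{8 \left(-1 + \left(-100\right)^{3}\right)} - 161995 = \frac{-67 + 65 \left(-1000000\right)}{8 \left(-1 - 1000000\right)} + \left(\left(-118159 - 108940\right) + 65104\right) = \frac{-67 - 65000000}{8 \left(-1000001\right)} + \left(-227099 + 65104\right) = \frac{1}{8} \left(- \frac{1}{1000001}\right) \left(-65000067\right) - 161995 = \frac{65000067}{8000008} - 161995 = - \frac{1295896295893}{8000008}$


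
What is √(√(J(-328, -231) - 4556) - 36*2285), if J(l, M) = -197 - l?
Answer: √(-82260 + 5*I*√177) ≈ 0.116 + 286.81*I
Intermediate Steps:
√(√(J(-328, -231) - 4556) - 36*2285) = √(√((-197 - 1*(-328)) - 4556) - 36*2285) = √(√((-197 + 328) - 4556) - 82260) = √(√(131 - 4556) - 82260) = √(√(-4425) - 82260) = √(5*I*√177 - 82260) = √(-82260 + 5*I*√177)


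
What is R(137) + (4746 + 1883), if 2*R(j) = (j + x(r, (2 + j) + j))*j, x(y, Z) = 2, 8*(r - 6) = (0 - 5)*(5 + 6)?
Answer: 32301/2 ≈ 16151.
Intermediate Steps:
r = -7/8 (r = 6 + ((0 - 5)*(5 + 6))/8 = 6 + (-5*11)/8 = 6 + (1/8)*(-55) = 6 - 55/8 = -7/8 ≈ -0.87500)
R(j) = j*(2 + j)/2 (R(j) = ((j + 2)*j)/2 = ((2 + j)*j)/2 = (j*(2 + j))/2 = j*(2 + j)/2)
R(137) + (4746 + 1883) = (1/2)*137*(2 + 137) + (4746 + 1883) = (1/2)*137*139 + 6629 = 19043/2 + 6629 = 32301/2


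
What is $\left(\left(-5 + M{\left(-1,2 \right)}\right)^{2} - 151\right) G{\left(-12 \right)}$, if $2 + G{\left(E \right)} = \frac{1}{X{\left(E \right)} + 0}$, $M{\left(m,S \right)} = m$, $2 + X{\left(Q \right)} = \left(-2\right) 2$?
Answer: $\frac{1495}{6} \approx 249.17$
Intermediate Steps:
$X{\left(Q \right)} = -6$ ($X{\left(Q \right)} = -2 - 4 = -6$)
$G{\left(E \right)} = - \frac{13}{6}$ ($G{\left(E \right)} = -2 + \frac{1}{-6 + 0} = -2 + \frac{1}{-6} = -2 - \frac{1}{6} = - \frac{13}{6}$)
$\left(\left(-5 + M{\left(-1,2 \right)}\right)^{2} - 151\right) G{\left(-12 \right)} = \left(\left(-5 - 1\right)^{2} - 151\right) \left(- \frac{13}{6}\right) = \left(\left(-6\right)^{2} - 151\right) \left(- \frac{13}{6}\right) = \left(36 - 151\right) \left(- \frac{13}{6}\right) = \left(-115\right) \left(- \frac{13}{6}\right) = \frac{1495}{6}$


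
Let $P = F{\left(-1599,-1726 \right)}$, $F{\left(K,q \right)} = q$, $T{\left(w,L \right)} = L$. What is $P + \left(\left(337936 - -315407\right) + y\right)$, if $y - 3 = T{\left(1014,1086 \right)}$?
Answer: $652706$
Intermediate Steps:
$y = 1089$ ($y = 3 + 1086 = 1089$)
$P = -1726$
$P + \left(\left(337936 - -315407\right) + y\right) = -1726 + \left(\left(337936 - -315407\right) + 1089\right) = -1726 + \left(\left(337936 + 315407\right) + 1089\right) = -1726 + \left(653343 + 1089\right) = -1726 + 654432 = 652706$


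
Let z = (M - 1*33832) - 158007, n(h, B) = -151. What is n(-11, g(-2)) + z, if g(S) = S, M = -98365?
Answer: -290355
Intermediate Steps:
z = -290204 (z = (-98365 - 1*33832) - 158007 = (-98365 - 33832) - 158007 = -132197 - 158007 = -290204)
n(-11, g(-2)) + z = -151 - 290204 = -290355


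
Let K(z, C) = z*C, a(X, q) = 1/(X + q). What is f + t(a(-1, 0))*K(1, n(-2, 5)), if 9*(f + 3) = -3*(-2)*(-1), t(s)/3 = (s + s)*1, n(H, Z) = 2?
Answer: -47/3 ≈ -15.667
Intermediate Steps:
K(z, C) = C*z
t(s) = 6*s (t(s) = 3*((s + s)*1) = 3*((2*s)*1) = 3*(2*s) = 6*s)
f = -11/3 (f = -3 + (-3*(-2)*(-1))/9 = -3 + (6*(-1))/9 = -3 + (⅑)*(-6) = -3 - ⅔ = -11/3 ≈ -3.6667)
f + t(a(-1, 0))*K(1, n(-2, 5)) = -11/3 + (6/(-1 + 0))*(2*1) = -11/3 + (6/(-1))*2 = -11/3 + (6*(-1))*2 = -11/3 - 6*2 = -11/3 - 12 = -47/3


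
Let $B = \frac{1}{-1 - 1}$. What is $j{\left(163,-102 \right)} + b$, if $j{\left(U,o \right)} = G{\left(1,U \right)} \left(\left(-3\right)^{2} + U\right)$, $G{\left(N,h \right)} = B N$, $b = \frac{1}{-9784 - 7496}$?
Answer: $- \frac{1486081}{17280} \approx -86.0$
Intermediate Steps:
$B = - \frac{1}{2}$ ($B = \frac{1}{-2} = - \frac{1}{2} \approx -0.5$)
$b = - \frac{1}{17280}$ ($b = \frac{1}{-17280} = - \frac{1}{17280} \approx -5.787 \cdot 10^{-5}$)
$G{\left(N,h \right)} = - \frac{N}{2}$
$j{\left(U,o \right)} = - \frac{9}{2} - \frac{U}{2}$ ($j{\left(U,o \right)} = \left(- \frac{1}{2}\right) 1 \left(\left(-3\right)^{2} + U\right) = - \frac{9 + U}{2} = - \frac{9}{2} - \frac{U}{2}$)
$j{\left(163,-102 \right)} + b = \left(- \frac{9}{2} - \frac{163}{2}\right) - \frac{1}{17280} = -86 - \frac{1}{17280} = - \frac{1486081}{17280}$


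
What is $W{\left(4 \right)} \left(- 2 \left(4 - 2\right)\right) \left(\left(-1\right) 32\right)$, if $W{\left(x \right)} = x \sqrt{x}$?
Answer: $1024$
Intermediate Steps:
$W{\left(x \right)} = x^{\frac{3}{2}}$
$W{\left(4 \right)} \left(- 2 \left(4 - 2\right)\right) \left(\left(-1\right) 32\right) = 4^{\frac{3}{2}} \left(- 2 \left(4 - 2\right)\right) \left(\left(-1\right) 32\right) = 8 \left(\left(-2\right) 2\right) \left(-32\right) = 8 \left(-4\right) \left(-32\right) = \left(-32\right) \left(-32\right) = 1024$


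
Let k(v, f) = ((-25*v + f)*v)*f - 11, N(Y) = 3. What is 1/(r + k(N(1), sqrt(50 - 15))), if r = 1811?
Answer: 127/123810 + sqrt(35)/8254 ≈ 0.0017425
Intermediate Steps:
k(v, f) = -11 + f*v*(f - 25*v) (k(v, f) = ((f - 25*v)*v)*f - 11 = (v*(f - 25*v))*f - 11 = f*v*(f - 25*v) - 11 = -11 + f*v*(f - 25*v))
1/(r + k(N(1), sqrt(50 - 15))) = 1/(1811 + (-11 + 3*(sqrt(50 - 15))**2 - 25*sqrt(50 - 15)*3**2)) = 1/(1811 + (-11 + 3*(sqrt(35))**2 - 25*sqrt(35)*9)) = 1/(1811 + (-11 + 3*35 - 225*sqrt(35))) = 1/(1811 + (-11 + 105 - 225*sqrt(35))) = 1/(1811 + (94 - 225*sqrt(35))) = 1/(1905 - 225*sqrt(35))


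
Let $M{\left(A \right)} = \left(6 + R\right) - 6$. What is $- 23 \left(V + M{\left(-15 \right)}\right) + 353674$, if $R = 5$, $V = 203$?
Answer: $348890$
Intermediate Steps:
$M{\left(A \right)} = 5$ ($M{\left(A \right)} = \left(6 + 5\right) - 6 = 11 - 6 = 5$)
$- 23 \left(V + M{\left(-15 \right)}\right) + 353674 = - 23 \left(203 + 5\right) + 353674 = \left(-23\right) 208 + 353674 = -4784 + 353674 = 348890$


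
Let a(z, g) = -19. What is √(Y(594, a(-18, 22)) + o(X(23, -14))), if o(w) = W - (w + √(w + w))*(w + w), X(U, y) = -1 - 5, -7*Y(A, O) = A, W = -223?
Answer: √(-18613 + 1176*I*√3)/7 ≈ 1.0648 + 19.519*I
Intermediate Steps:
Y(A, O) = -A/7
X(U, y) = -6
o(w) = -223 - 2*w*(w + √2*√w) (o(w) = -223 - (w + √(w + w))*(w + w) = -223 - (w + √(2*w))*2*w = -223 - (w + √2*√w)*2*w = -223 - 2*w*(w + √2*√w))
√(Y(594, a(-18, 22)) + o(X(23, -14))) = √(-⅐*594 + (-223 - 2*(-6)² - 2*√2*(-6)^(3/2))) = √(-594/7 + (-223 - 2*36 - 2*√2*(-6*I*√6))) = √(-594/7 + (-223 - 72 + 24*I*√3)) = √(-594/7 + (-295 + 24*I*√3)) = √(-2659/7 + 24*I*√3)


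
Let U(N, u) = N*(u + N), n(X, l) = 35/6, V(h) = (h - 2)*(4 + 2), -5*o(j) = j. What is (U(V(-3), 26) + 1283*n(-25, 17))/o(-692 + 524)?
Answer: 228125/1008 ≈ 226.31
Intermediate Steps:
o(j) = -j/5
V(h) = -12 + 6*h (V(h) = (-2 + h)*6 = -12 + 6*h)
n(X, l) = 35/6 (n(X, l) = 35*(1/6) = 35/6)
U(N, u) = N*(N + u)
(U(V(-3), 26) + 1283*n(-25, 17))/o(-692 + 524) = ((-12 + 6*(-3))*((-12 + 6*(-3)) + 26) + 1283*(35/6))/((-(-692 + 524)/5)) = ((-12 - 18)*((-12 - 18) + 26) + 44905/6)/((-1/5*(-168))) = (-30*(-30 + 26) + 44905/6)/(168/5) = (-30*(-4) + 44905/6)*(5/168) = (120 + 44905/6)*(5/168) = (45625/6)*(5/168) = 228125/1008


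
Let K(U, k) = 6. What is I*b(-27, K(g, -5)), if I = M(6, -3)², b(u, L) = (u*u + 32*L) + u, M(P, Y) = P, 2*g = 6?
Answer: 32184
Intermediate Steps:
g = 3 (g = (½)*6 = 3)
b(u, L) = u + u² + 32*L (b(u, L) = (u² + 32*L) + u = u + u² + 32*L)
I = 36 (I = 6² = 36)
I*b(-27, K(g, -5)) = 36*(-27 + (-27)² + 32*6) = 36*(-27 + 729 + 192) = 36*894 = 32184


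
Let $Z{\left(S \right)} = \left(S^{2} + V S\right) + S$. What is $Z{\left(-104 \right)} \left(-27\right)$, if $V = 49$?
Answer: $-151632$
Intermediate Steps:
$Z{\left(S \right)} = S^{2} + 50 S$ ($Z{\left(S \right)} = \left(S^{2} + 49 S\right) + S = S^{2} + 50 S$)
$Z{\left(-104 \right)} \left(-27\right) = - 104 \left(50 - 104\right) \left(-27\right) = \left(-104\right) \left(-54\right) \left(-27\right) = 5616 \left(-27\right) = -151632$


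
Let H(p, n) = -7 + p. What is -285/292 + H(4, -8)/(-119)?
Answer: -33039/34748 ≈ -0.95082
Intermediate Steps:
-285/292 + H(4, -8)/(-119) = -285/292 + (-7 + 4)/(-119) = -285*1/292 - 3*(-1/119) = -285/292 + 3/119 = -33039/34748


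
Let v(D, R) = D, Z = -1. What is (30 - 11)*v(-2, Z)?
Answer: -38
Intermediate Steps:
(30 - 11)*v(-2, Z) = (30 - 11)*(-2) = 19*(-2) = -38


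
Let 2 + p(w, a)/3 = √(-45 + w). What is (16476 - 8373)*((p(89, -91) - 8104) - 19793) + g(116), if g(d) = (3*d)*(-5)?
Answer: -226099749 + 48618*√11 ≈ -2.2594e+8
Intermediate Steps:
p(w, a) = -6 + 3*√(-45 + w)
g(d) = -15*d
(16476 - 8373)*((p(89, -91) - 8104) - 19793) + g(116) = (16476 - 8373)*(((-6 + 3*√(-45 + 89)) - 8104) - 19793) - 15*116 = 8103*(((-6 + 3*√44) - 8104) - 19793) - 1740 = 8103*(((-6 + 3*(2*√11)) - 8104) - 19793) - 1740 = 8103*(((-6 + 6*√11) - 8104) - 19793) - 1740 = 8103*((-8110 + 6*√11) - 19793) - 1740 = 8103*(-27903 + 6*√11) - 1740 = (-226098009 + 48618*√11) - 1740 = -226099749 + 48618*√11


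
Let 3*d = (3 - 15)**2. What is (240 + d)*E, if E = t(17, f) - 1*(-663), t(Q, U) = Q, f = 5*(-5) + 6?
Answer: 195840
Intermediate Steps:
f = -19 (f = -25 + 6 = -19)
d = 48 (d = (3 - 15)**2/3 = (1/3)*(-12)**2 = (1/3)*144 = 48)
E = 680 (E = 17 - 1*(-663) = 17 + 663 = 680)
(240 + d)*E = (240 + 48)*680 = 288*680 = 195840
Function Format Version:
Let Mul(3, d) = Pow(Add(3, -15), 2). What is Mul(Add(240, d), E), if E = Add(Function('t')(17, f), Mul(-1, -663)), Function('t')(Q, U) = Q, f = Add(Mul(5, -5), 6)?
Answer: 195840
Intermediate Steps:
f = -19 (f = Add(-25, 6) = -19)
d = 48 (d = Mul(Rational(1, 3), Pow(Add(3, -15), 2)) = Mul(Rational(1, 3), Pow(-12, 2)) = Mul(Rational(1, 3), 144) = 48)
E = 680 (E = Add(17, Mul(-1, -663)) = Add(17, 663) = 680)
Mul(Add(240, d), E) = Mul(Add(240, 48), 680) = Mul(288, 680) = 195840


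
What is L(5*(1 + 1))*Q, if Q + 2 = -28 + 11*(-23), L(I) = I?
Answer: -2830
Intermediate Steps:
Q = -283 (Q = -2 + (-28 + 11*(-23)) = -2 + (-28 - 253) = -2 - 281 = -283)
L(5*(1 + 1))*Q = (5*(1 + 1))*(-283) = (5*2)*(-283) = 10*(-283) = -2830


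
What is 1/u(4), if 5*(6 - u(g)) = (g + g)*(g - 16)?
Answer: 5/126 ≈ 0.039683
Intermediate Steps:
u(g) = 6 - 2*g*(-16 + g)/5 (u(g) = 6 - (g + g)*(g - 16)/5 = 6 - 2*g*(-16 + g)/5)
1/u(4) = 1/(6 - 2/5*4**2 + (32/5)*4) = 1/(6 - 2/5*16 + 128/5) = 1/(6 - 32/5 + 128/5) = 1/(126/5) = 5/126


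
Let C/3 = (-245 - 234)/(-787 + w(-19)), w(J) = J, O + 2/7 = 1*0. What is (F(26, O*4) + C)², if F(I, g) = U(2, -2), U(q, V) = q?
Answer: 9296401/649636 ≈ 14.310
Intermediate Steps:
O = -2/7 (O = -2/7 + 1*0 = -2/7 + 0 = -2/7 ≈ -0.28571)
C = 1437/806 (C = 3*((-245 - 234)/(-787 - 19)) = 3*(-479/(-806)) = 3*(-479*(-1/806)) = 3*(479/806) = 1437/806 ≈ 1.7829)
F(I, g) = 2
(F(26, O*4) + C)² = (2 + 1437/806)² = (3049/806)² = 9296401/649636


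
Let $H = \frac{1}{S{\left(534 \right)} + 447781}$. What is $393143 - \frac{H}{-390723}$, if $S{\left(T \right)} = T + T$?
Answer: $\frac{68947700450790262}{175375627827} \approx 3.9314 \cdot 10^{5}$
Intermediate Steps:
$S{\left(T \right)} = 2 T$
$H = \frac{1}{448849}$ ($H = \frac{1}{2 \cdot 534 + 447781} = \frac{1}{1068 + 447781} = \frac{1}{448849} \approx 2.2279 \cdot 10^{-6}$)
$393143 - \frac{H}{-390723} = 393143 - \frac{1}{448849 \left(-390723\right)} = 393143 - \frac{1}{448849} \left(- \frac{1}{390723}\right) = 393143 - - \frac{1}{175375627827} = 393143 + \frac{1}{175375627827} = \frac{68947700450790262}{175375627827}$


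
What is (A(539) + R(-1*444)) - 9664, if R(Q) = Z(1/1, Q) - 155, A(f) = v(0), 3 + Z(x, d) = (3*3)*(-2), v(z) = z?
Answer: -9840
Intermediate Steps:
Z(x, d) = -21 (Z(x, d) = -3 + (3*3)*(-2) = -3 + 9*(-2) = -3 - 18 = -21)
A(f) = 0
R(Q) = -176 (R(Q) = -21 - 155 = -176)
(A(539) + R(-1*444)) - 9664 = (0 - 176) - 9664 = -176 - 9664 = -9840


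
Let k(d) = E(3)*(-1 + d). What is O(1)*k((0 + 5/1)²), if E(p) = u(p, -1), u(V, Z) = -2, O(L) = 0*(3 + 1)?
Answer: 0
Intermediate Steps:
O(L) = 0 (O(L) = 0*4 = 0)
E(p) = -2
k(d) = 2 - 2*d (k(d) = -2*(-1 + d) = 2 - 2*d)
O(1)*k((0 + 5/1)²) = 0*(2 - 2*(0 + 5/1)²) = 0*(2 - 2*(0 + 5*1)²) = 0*(2 - 2*(0 + 5)²) = 0*(2 - 2*5²) = 0*(2 - 2*25) = 0*(2 - 50) = 0*(-48) = 0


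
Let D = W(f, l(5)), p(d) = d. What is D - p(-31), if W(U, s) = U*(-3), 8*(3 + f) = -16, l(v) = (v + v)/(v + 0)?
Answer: 46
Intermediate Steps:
l(v) = 2 (l(v) = (2*v)/v = 2)
f = -5 (f = -3 + (⅛)*(-16) = -3 - 2 = -5)
W(U, s) = -3*U
D = 15 (D = -3*(-5) = 15)
D - p(-31) = 15 - 1*(-31) = 15 + 31 = 46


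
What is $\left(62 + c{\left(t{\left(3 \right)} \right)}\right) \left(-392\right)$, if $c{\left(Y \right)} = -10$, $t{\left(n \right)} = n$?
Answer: $-20384$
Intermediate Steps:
$\left(62 + c{\left(t{\left(3 \right)} \right)}\right) \left(-392\right) = \left(62 - 10\right) \left(-392\right) = 52 \left(-392\right) = -20384$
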